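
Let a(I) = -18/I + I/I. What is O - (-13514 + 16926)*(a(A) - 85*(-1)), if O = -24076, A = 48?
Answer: -632457/2 ≈ -3.1623e+5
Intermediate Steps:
a(I) = 1 - 18/I (a(I) = -18/I + 1 = 1 - 18/I)
O - (-13514 + 16926)*(a(A) - 85*(-1)) = -24076 - (-13514 + 16926)*((-18 + 48)/48 - 85*(-1)) = -24076 - 3412*((1/48)*30 + 85) = -24076 - 3412*(5/8 + 85) = -24076 - 3412*685/8 = -24076 - 1*584305/2 = -24076 - 584305/2 = -632457/2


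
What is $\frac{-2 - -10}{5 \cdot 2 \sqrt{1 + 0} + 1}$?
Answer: $\frac{8}{11} \approx 0.72727$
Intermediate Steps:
$\frac{-2 - -10}{5 \cdot 2 \sqrt{1 + 0} + 1} = \frac{-2 + 10}{10 \sqrt{1} + 1} = \frac{8}{10 \cdot 1 + 1} = \frac{8}{10 + 1} = \frac{8}{11}$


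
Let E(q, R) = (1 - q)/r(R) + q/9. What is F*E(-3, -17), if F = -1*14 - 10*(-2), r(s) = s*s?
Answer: -554/289 ≈ -1.9170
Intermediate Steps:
r(s) = s²
F = 6 (F = -14 + 20 = 6)
E(q, R) = q/9 + (1 - q)/R² (E(q, R) = (1 - q)/(R²) + q/9 = (1 - q)/R² + q*(⅑) = (1 - q)/R² + q/9 = q/9 + (1 - q)/R²)
F*E(-3, -17) = 6*((1 - 1*(-3) + (⅑)*(-3)*(-17)²)/(-17)²) = 6*((1 + 3 + (⅑)*(-3)*289)/289) = 6*((1 + 3 - 289/3)/289) = 6*((1/289)*(-277/3)) = 6*(-277/867) = -554/289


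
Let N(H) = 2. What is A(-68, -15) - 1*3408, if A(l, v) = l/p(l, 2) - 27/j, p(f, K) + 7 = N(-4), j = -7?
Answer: -118669/35 ≈ -3390.5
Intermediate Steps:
p(f, K) = -5 (p(f, K) = -7 + 2 = -5)
A(l, v) = 27/7 - l/5 (A(l, v) = l/(-5) - 27/(-7) = l*(-1/5) - 27*(-1/7) = -l/5 + 27/7 = 27/7 - l/5)
A(-68, -15) - 1*3408 = (27/7 - 1/5*(-68)) - 1*3408 = (27/7 + 68/5) - 3408 = 611/35 - 3408 = -118669/35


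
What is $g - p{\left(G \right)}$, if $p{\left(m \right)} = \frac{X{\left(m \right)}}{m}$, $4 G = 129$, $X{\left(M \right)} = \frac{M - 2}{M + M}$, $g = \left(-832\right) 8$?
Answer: $- \frac{110762738}{16641} \approx -6656.0$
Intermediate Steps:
$g = -6656$
$X{\left(M \right)} = \frac{-2 + M}{2 M}$
$G = \frac{129}{4}$ ($G = \frac{1}{4} \cdot 129 = \frac{129}{4} \approx 32.25$)
$p{\left(m \right)} = \frac{-2 + m}{2 m^{2}}$ ($p{\left(m \right)} = \frac{\frac{1}{2} \frac{1}{m} \left(-2 + m\right)}{m} = \frac{-2 + m}{2 m^{2}}$)
$g - p{\left(G \right)} = -6656 - \frac{-2 + \frac{129}{4}}{2 \cdot \frac{16641}{16}} = -6656 - \frac{1}{2} \cdot \frac{16}{16641} \cdot \frac{121}{4} = -6656 - \frac{242}{16641} = - \frac{110762738}{16641}$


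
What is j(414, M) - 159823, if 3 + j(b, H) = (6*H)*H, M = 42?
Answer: -149242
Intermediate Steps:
j(b, H) = -3 + 6*H² (j(b, H) = -3 + (6*H)*H = -3 + 6*H²)
j(414, M) - 159823 = (-3 + 6*42²) - 159823 = (-3 + 6*1764) - 159823 = (-3 + 10584) - 159823 = 10581 - 159823 = -149242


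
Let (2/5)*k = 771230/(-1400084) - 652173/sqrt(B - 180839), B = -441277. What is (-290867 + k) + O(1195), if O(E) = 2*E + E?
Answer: -402220859763/1400084 + 1086955*I*sqrt(17281)/69124 ≈ -2.8728e+5 + 2067.1*I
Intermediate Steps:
O(E) = 3*E
k = -1928075/1400084 + 1086955*I*sqrt(17281)/69124 (k = 5*(771230/(-1400084) - 652173/sqrt(-441277 - 180839))/2 = 5*(771230*(-1/1400084) - 652173*(-I*sqrt(17281)/103686))/2 = 5*(-385615/700042 - 652173*(-I*sqrt(17281)/103686))/2 = 5*(-385615/700042 - (-217391)*I*sqrt(17281)/34562)/2 = 5*(-385615/700042 + 217391*I*sqrt(17281)/34562)/2 = -1928075/1400084 + 1086955*I*sqrt(17281)/69124 ≈ -1.3771 + 2067.1*I)
(-290867 + k) + O(1195) = (-290867 + (-1928075/1400084 + 1086955*I*sqrt(17281)/69124)) + 3*1195 = (-407240160903/1400084 + 1086955*I*sqrt(17281)/69124) + 3585 = -402220859763/1400084 + 1086955*I*sqrt(17281)/69124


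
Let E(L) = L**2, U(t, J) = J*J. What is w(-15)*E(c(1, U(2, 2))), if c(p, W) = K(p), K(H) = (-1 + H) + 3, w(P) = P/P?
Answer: 9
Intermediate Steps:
U(t, J) = J**2
w(P) = 1
K(H) = 2 + H
c(p, W) = 2 + p
w(-15)*E(c(1, U(2, 2))) = 1*(2 + 1)**2 = 1*3**2 = 1*9 = 9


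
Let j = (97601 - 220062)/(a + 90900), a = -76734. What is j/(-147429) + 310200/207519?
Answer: 215957221722353/144466372670022 ≈ 1.4949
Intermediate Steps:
j = -122461/14166 (j = (97601 - 220062)/(-76734 + 90900) = -122461/14166 ≈ -8.6447)
j/(-147429) + 310200/207519 = -122461/14166/(-147429) + 310200/207519 = -122461/14166*(-1/147429) + 310200*(1/207519) = 122461/2088479214 + 103400/69173 = 215957221722353/144466372670022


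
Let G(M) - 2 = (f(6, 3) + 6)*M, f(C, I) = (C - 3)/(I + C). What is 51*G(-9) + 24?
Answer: -2781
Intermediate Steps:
f(C, I) = (-3 + C)/(C + I)
G(M) = 2 + 19*M/3 (G(M) = 2 + ((-3 + 6)/(6 + 3) + 6)*M = 2 + (3/9 + 6)*M = 2 + ((⅑)*3 + 6)*M = 2 + (⅓ + 6)*M = 2 + 19*M/3)
51*G(-9) + 24 = 51*(2 + (19/3)*(-9)) + 24 = 51*(2 - 57) + 24 = 51*(-55) + 24 = -2805 + 24 = -2781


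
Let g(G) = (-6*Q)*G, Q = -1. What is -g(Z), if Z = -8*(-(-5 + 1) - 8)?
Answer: -192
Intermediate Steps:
Z = 32 (Z = -8*(-1*(-4) - 8) = -8*(4 - 8) = -8*(-4) = 32)
g(G) = 6*G (g(G) = (-6*(-1))*G = 6*G)
-g(Z) = -6*32 = -1*192 = -192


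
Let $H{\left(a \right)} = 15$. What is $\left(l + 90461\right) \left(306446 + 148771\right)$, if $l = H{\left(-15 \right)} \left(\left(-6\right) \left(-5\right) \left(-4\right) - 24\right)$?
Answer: $40196116317$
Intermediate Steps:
$l = -2160$ ($l = 15 \left(\left(-6\right) \left(-5\right) \left(-4\right) - 24\right) = 15 \left(30 \left(-4\right) - 24\right) = 15 \left(-120 - 24\right) = 15 \left(-144\right) = -2160$)
$\left(l + 90461\right) \left(306446 + 148771\right) = \left(-2160 + 90461\right) \left(306446 + 148771\right) = 88301 \cdot 455217 = 40196116317$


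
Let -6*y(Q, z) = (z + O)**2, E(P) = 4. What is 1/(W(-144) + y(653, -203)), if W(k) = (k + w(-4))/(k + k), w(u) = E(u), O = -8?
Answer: -72/534217 ≈ -0.00013478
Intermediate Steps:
w(u) = 4
W(k) = (4 + k)/(2*k) (W(k) = (k + 4)/(k + k) = (4 + k)/((2*k)) = (4 + k)*(1/(2*k)) = (4 + k)/(2*k))
y(Q, z) = -(-8 + z)**2/6 (y(Q, z) = -(z - 8)**2/6 = -(-8 + z)**2/6)
1/(W(-144) + y(653, -203)) = 1/((1/2)*(4 - 144)/(-144) - (-8 - 203)**2/6) = 1/((1/2)*(-1/144)*(-140) - 1/6*(-211)**2) = 1/(35/72 - 1/6*44521) = 1/(35/72 - 44521/6) = 1/(-534217/72) = -72/534217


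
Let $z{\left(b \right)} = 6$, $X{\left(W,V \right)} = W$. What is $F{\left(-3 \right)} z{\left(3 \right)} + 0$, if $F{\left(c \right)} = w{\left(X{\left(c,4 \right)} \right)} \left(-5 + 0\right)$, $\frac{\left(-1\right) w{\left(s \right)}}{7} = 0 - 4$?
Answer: $-840$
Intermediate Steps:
$w{\left(s \right)} = 28$ ($w{\left(s \right)} = - 7 \left(0 - 4\right) = \left(-7\right) \left(-4\right) = 28$)
$F{\left(c \right)} = -140$ ($F{\left(c \right)} = 28 \left(-5 + 0\right) = 28 \left(-5\right) = -140$)
$F{\left(-3 \right)} z{\left(3 \right)} + 0 = \left(-140\right) 6 + 0 = -840 + 0 = -840$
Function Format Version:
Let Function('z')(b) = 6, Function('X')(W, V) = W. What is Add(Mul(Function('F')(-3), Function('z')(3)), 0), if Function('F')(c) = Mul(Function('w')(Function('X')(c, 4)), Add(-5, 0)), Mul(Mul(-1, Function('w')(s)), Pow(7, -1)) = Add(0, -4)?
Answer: -840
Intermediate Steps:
Function('w')(s) = 28 (Function('w')(s) = Mul(-7, Add(0, -4)) = Mul(-7, -4) = 28)
Function('F')(c) = -140 (Function('F')(c) = Mul(28, Add(-5, 0)) = Mul(28, -5) = -140)
Add(Mul(Function('F')(-3), Function('z')(3)), 0) = Add(Mul(-140, 6), 0) = Add(-840, 0) = -840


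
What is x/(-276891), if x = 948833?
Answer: -948833/276891 ≈ -3.4267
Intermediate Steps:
x/(-276891) = 948833/(-276891) = 948833*(-1/276891) = -948833/276891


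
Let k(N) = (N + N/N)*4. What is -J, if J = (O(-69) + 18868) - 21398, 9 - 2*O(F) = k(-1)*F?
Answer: 5051/2 ≈ 2525.5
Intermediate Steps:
k(N) = 4 + 4*N (k(N) = (N + 1)*4 = (1 + N)*4 = 4 + 4*N)
O(F) = 9/2 (O(F) = 9/2 - (4 + 4*(-1))*F/2 = 9/2 - (4 - 4)*F/2 = 9/2 - 0*F = 9/2 - 1/2*0 = 9/2 + 0 = 9/2)
J = -5051/2 (J = (9/2 + 18868) - 21398 = 37745/2 - 21398 = -5051/2 ≈ -2525.5)
-J = -1*(-5051/2) = 5051/2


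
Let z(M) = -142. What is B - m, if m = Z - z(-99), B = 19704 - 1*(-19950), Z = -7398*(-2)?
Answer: 24716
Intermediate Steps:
Z = 14796
B = 39654 (B = 19704 + 19950 = 39654)
m = 14938 (m = 14796 - 1*(-142) = 14796 + 142 = 14938)
B - m = 39654 - 1*14938 = 39654 - 14938 = 24716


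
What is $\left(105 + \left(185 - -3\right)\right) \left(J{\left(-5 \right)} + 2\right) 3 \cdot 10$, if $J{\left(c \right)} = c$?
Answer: $-26370$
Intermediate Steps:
$\left(105 + \left(185 - -3\right)\right) \left(J{\left(-5 \right)} + 2\right) 3 \cdot 10 = \left(105 + \left(185 - -3\right)\right) \left(-5 + 2\right) 3 \cdot 10 = \left(105 + \left(185 + 3\right)\right) \left(-3\right) 3 \cdot 10 = \left(105 + 188\right) \left(\left(-9\right) 10\right) = 293 \left(-90\right) = -26370$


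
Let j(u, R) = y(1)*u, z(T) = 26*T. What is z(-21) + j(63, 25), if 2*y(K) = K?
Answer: -1029/2 ≈ -514.50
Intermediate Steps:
y(K) = K/2
j(u, R) = u/2 (j(u, R) = ((1/2)*1)*u = u/2)
z(-21) + j(63, 25) = 26*(-21) + (1/2)*63 = -546 + 63/2 = -1029/2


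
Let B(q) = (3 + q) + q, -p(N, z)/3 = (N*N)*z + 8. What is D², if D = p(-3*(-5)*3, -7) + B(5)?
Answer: 1807440196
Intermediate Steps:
p(N, z) = -24 - 3*z*N² (p(N, z) = -3*((N*N)*z + 8) = -3*(N²*z + 8) = -3*(z*N² + 8) = -3*(8 + z*N²) = -24 - 3*z*N²)
B(q) = 3 + 2*q
D = 42514 (D = (-24 - 3*(-7)*(-3*(-5)*3)²) + (3 + 2*5) = (-24 - 3*(-7)*(15*3)²) + (3 + 10) = (-24 - 3*(-7)*45²) + 13 = (-24 - 3*(-7)*2025) + 13 = (-24 + 42525) + 13 = 42501 + 13 = 42514)
D² = 42514² = 1807440196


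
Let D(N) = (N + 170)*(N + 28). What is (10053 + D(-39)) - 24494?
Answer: -15882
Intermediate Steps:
D(N) = (28 + N)*(170 + N) (D(N) = (170 + N)*(28 + N) = (28 + N)*(170 + N))
(10053 + D(-39)) - 24494 = (10053 + (4760 + (-39)² + 198*(-39))) - 24494 = (10053 + (4760 + 1521 - 7722)) - 24494 = (10053 - 1441) - 24494 = 8612 - 24494 = -15882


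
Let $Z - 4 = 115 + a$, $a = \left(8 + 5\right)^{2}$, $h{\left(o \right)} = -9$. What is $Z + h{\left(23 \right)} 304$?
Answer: $-2448$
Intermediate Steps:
$a = 169$ ($a = 13^{2} = 169$)
$Z = 288$ ($Z = 4 + \left(115 + 169\right) = 4 + 284 = 288$)
$Z + h{\left(23 \right)} 304 = 288 - 2736 = -2448$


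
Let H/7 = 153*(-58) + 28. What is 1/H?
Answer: -1/61922 ≈ -1.6149e-5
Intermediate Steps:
H = -61922 (H = 7*(153*(-58) + 28) = 7*(-8874 + 28) = 7*(-8846) = -61922)
1/H = 1/(-61922) = -1/61922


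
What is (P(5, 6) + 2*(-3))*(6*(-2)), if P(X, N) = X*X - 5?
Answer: -168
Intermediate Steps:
P(X, N) = -5 + X**2 (P(X, N) = X**2 - 5 = -5 + X**2)
(P(5, 6) + 2*(-3))*(6*(-2)) = ((-5 + 5**2) + 2*(-3))*(6*(-2)) = ((-5 + 25) - 6)*(-12) = (20 - 6)*(-12) = 14*(-12) = -168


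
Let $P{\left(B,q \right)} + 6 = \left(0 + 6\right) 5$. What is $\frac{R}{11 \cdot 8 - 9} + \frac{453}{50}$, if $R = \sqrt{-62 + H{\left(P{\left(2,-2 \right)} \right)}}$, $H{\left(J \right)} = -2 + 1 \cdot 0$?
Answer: $\frac{453}{50} + \frac{8 i}{79} \approx 9.06 + 0.10127 i$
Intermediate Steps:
$P{\left(B,q \right)} = 24$ ($P{\left(B,q \right)} = -6 + \left(0 + 6\right) 5 = -6 + 6 \cdot 5 = -6 + 30 = 24$)
$H{\left(J \right)} = -2$ ($H{\left(J \right)} = -2 + 0 = -2$)
$R = 8 i$ ($R = \sqrt{-62 - 2} = \sqrt{-64} = 8 i \approx 8.0 i$)
$\frac{R}{11 \cdot 8 - 9} + \frac{453}{50} = \frac{8 i}{11 \cdot 8 - 9} + \frac{453}{50} = \frac{8 i}{88 - 9} + 453 \cdot \frac{1}{50} = \frac{8 i}{79} + \frac{453}{50} = \frac{453}{50} + \frac{8 i}{79}$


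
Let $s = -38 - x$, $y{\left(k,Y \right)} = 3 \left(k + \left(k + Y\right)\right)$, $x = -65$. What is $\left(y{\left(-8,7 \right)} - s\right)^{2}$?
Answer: $2916$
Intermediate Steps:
$y{\left(k,Y \right)} = 3 Y + 6 k$ ($y{\left(k,Y \right)} = 3 \left(k + \left(Y + k\right)\right) = 3 \left(Y + 2 k\right) = 3 Y + 6 k$)
$s = 27$ ($s = -38 - -65 = -38 + 65 = 27$)
$\left(y{\left(-8,7 \right)} - s\right)^{2} = \left(\left(3 \cdot 7 + 6 \left(-8\right)\right) - 27\right)^{2} = \left(\left(21 - 48\right) - 27\right)^{2} = \left(-27 - 27\right)^{2} = \left(-54\right)^{2} = 2916$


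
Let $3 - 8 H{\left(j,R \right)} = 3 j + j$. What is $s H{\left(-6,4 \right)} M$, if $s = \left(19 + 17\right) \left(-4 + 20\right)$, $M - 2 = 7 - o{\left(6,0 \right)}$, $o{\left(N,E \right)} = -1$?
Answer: $19440$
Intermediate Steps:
$H{\left(j,R \right)} = \frac{3}{8} - \frac{j}{2}$ ($H{\left(j,R \right)} = \frac{3}{8} - \frac{3 j + j}{8} = \frac{3}{8} - \frac{4 j}{8} = \frac{3}{8} - \frac{j}{2}$)
$M = 10$ ($M = 2 + \left(7 - -1\right) = 2 + \left(7 + 1\right) = 2 + 8 = 10$)
$s = 576$ ($s = 36 \cdot 16 = 576$)
$s H{\left(-6,4 \right)} M = 576 \left(\frac{3}{8} - -3\right) 10 = 576 \left(\frac{3}{8} + 3\right) 10 = 576 \cdot \frac{27}{8} \cdot 10 = 1944 \cdot 10 = 19440$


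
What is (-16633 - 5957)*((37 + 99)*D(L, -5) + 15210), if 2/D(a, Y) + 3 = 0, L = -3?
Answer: -341545740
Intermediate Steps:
D(a, Y) = -⅔ (D(a, Y) = 2/(-3 + 0) = 2/(-3) = 2*(-⅓) = -⅔)
(-16633 - 5957)*((37 + 99)*D(L, -5) + 15210) = (-16633 - 5957)*((37 + 99)*(-⅔) + 15210) = -22590*(136*(-⅔) + 15210) = -22590*(-272/3 + 15210) = -22590*45358/3 = -341545740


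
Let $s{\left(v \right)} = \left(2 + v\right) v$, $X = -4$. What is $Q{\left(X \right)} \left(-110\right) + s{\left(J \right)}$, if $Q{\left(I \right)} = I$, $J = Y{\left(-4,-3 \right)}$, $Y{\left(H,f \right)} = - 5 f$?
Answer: $695$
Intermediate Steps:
$J = 15$ ($J = \left(-5\right) \left(-3\right) = 15$)
$s{\left(v \right)} = v \left(2 + v\right)$
$Q{\left(X \right)} \left(-110\right) + s{\left(J \right)} = \left(-4\right) \left(-110\right) + 15 \left(2 + 15\right) = 440 + 15 \cdot 17 = 440 + 255 = 695$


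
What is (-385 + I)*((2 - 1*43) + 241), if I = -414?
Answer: -159800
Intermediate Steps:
(-385 + I)*((2 - 1*43) + 241) = (-385 - 414)*((2 - 1*43) + 241) = -799*((2 - 43) + 241) = -799*(-41 + 241) = -799*200 = -159800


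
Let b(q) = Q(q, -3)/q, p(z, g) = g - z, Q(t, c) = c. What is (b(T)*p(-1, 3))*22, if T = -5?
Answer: 264/5 ≈ 52.800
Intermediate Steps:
b(q) = -3/q
(b(T)*p(-1, 3))*22 = ((-3/(-5))*(3 - 1*(-1)))*22 = ((-3*(-⅕))*(3 + 1))*22 = ((⅗)*4)*22 = (12/5)*22 = 264/5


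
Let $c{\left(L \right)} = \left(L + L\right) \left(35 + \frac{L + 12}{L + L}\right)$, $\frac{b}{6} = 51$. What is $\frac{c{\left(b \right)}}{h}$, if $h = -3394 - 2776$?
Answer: $- \frac{10869}{3085} \approx -3.5232$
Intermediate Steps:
$h = -6170$
$b = 306$ ($b = 6 \cdot 51 = 306$)
$c{\left(L \right)} = 2 L \left(35 + \frac{12 + L}{2 L}\right)$
$\frac{c{\left(b \right)}}{h} = \frac{12 + 71 \cdot 306}{-6170} = \left(12 + 21726\right) \left(- \frac{1}{6170}\right) = 21738 \left(- \frac{1}{6170}\right) = - \frac{10869}{3085}$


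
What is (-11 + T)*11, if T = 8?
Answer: -33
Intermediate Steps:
(-11 + T)*11 = (-11 + 8)*11 = -3*11 = -33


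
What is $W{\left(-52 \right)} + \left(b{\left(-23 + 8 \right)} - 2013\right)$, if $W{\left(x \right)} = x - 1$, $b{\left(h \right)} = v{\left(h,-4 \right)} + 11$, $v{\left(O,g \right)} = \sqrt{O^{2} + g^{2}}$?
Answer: $-2055 + \sqrt{241} \approx -2039.5$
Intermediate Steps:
$b{\left(h \right)} = 11 + \sqrt{16 + h^{2}}$ ($b{\left(h \right)} = \sqrt{h^{2} + \left(-4\right)^{2}} + 11 = \sqrt{h^{2} + 16} + 11 = \sqrt{16 + h^{2}} + 11 = 11 + \sqrt{16 + h^{2}}$)
$W{\left(x \right)} = -1 + x$ ($W{\left(x \right)} = x - 1 = -1 + x$)
$W{\left(-52 \right)} + \left(b{\left(-23 + 8 \right)} - 2013\right) = \left(-1 - 52\right) - \left(2002 - \sqrt{16 + \left(-23 + 8\right)^{2}}\right) = -53 - \left(2002 - \sqrt{16 + \left(-15\right)^{2}}\right) = -53 - \left(2002 - \sqrt{16 + 225}\right) = -53 - \left(2002 - \sqrt{241}\right) = -2055 + \sqrt{241}$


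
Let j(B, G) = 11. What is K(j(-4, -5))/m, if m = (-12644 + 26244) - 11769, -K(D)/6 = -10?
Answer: 60/1831 ≈ 0.032769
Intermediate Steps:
K(D) = 60 (K(D) = -6*(-10) = 60)
m = 1831 (m = 13600 - 11769 = 1831)
K(j(-4, -5))/m = 60/1831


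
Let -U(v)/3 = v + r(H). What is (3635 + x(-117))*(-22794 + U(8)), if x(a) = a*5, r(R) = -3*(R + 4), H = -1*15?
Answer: -69896850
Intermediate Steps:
H = -15
r(R) = -12 - 3*R (r(R) = -3*(4 + R) = -12 - 3*R)
x(a) = 5*a
U(v) = -99 - 3*v (U(v) = -3*(v + (-12 - 3*(-15))) = -3*(v + (-12 + 45)) = -3*(v + 33) = -3*(33 + v) = -99 - 3*v)
(3635 + x(-117))*(-22794 + U(8)) = (3635 + 5*(-117))*(-22794 + (-99 - 3*8)) = (3635 - 585)*(-22794 + (-99 - 24)) = 3050*(-22794 - 123) = 3050*(-22917) = -69896850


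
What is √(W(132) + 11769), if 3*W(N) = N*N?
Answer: 9*√217 ≈ 132.58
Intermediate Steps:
W(N) = N²/3 (W(N) = (N*N)/3 = N²/3)
√(W(132) + 11769) = √((⅓)*132² + 11769) = √((⅓)*17424 + 11769) = √(5808 + 11769) = √17577 = 9*√217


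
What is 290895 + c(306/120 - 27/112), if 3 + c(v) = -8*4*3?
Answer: 290796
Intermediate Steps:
c(v) = -99 (c(v) = -3 - 8*4*3 = -3 - 32*3 = -3 - 96 = -99)
290895 + c(306/120 - 27/112) = 290895 - 99 = 290796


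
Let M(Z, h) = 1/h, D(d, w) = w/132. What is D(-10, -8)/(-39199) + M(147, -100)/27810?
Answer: 1422811/1199136609000 ≈ 1.1865e-6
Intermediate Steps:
D(d, w) = w/132 (D(d, w) = w*(1/132) = w/132)
D(-10, -8)/(-39199) + M(147, -100)/27810 = ((1/132)*(-8))/(-39199) + 1/(-100*27810) = -2/33*(-1/39199) - 1/100*1/27810 = 2/1293567 - 1/2781000 = 1422811/1199136609000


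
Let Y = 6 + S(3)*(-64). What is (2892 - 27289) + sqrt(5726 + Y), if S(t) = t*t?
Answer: -24397 + 2*sqrt(1289) ≈ -24325.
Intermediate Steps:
S(t) = t**2
Y = -570 (Y = 6 + 3**2*(-64) = 6 + 9*(-64) = 6 - 576 = -570)
(2892 - 27289) + sqrt(5726 + Y) = (2892 - 27289) + sqrt(5726 - 570) = -24397 + sqrt(5156) = -24397 + 2*sqrt(1289)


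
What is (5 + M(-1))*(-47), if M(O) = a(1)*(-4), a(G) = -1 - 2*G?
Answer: -799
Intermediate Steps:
M(O) = 12 (M(O) = (-1 - 2*1)*(-4) = (-1 - 2)*(-4) = -3*(-4) = 12)
(5 + M(-1))*(-47) = (5 + 12)*(-47) = 17*(-47) = -799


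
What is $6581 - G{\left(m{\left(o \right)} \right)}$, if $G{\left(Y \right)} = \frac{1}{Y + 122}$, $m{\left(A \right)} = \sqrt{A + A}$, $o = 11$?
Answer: $\frac{48903350}{7431} + \frac{\sqrt{22}}{14862} \approx 6581.0$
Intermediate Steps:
$m{\left(A \right)} = \sqrt{2} \sqrt{A}$ ($m{\left(A \right)} = \sqrt{2 A} = \sqrt{2} \sqrt{A}$)
$G{\left(Y \right)} = \frac{1}{122 + Y}$
$6581 - G{\left(m{\left(o \right)} \right)} = 6581 - \frac{1}{122 + \sqrt{2} \sqrt{11}} = 6581 - \frac{1}{122 + \sqrt{22}}$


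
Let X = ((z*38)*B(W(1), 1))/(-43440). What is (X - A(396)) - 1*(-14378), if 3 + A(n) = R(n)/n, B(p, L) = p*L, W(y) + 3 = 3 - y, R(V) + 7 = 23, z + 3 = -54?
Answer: 10307660861/716760 ≈ 14381.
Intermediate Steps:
z = -57 (z = -3 - 54 = -57)
R(V) = 16 (R(V) = -7 + 23 = 16)
W(y) = -y (W(y) = -3 + (3 - y) = -y)
B(p, L) = L*p
X = -361/7240 (X = ((-57*38)*(1*(-1*1)))/(-43440) = -2166*(-1)*(-1/43440) = 2166*(-1/43440) = -361/7240 ≈ -0.049862)
A(n) = -3 + 16/n
(X - A(396)) - 1*(-14378) = (-361/7240 - (-3 + 16/396)) - 1*(-14378) = (-361/7240 - (-3 + 16*(1/396))) + 14378 = (-361/7240 - (-3 + 4/99)) + 14378 = (-361/7240 - 1*(-293/99)) + 14378 = (-361/7240 + 293/99) + 14378 = 2085581/716760 + 14378 = 10307660861/716760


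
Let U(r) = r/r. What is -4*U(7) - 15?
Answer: -19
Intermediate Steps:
U(r) = 1
-4*U(7) - 15 = -4*1 - 15 = -4 - 15 = -19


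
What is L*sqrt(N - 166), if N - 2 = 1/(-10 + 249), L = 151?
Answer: 453*I*sqrt(1040845)/239 ≈ 1933.7*I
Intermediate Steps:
N = 479/239 (N = 2 + 1/(-10 + 249) = 2 + 1/239 = 479/239 ≈ 2.0042)
L*sqrt(N - 166) = 151*sqrt(479/239 - 166) = 151*sqrt(-39195/239) = 151*(3*I*sqrt(1040845)/239) = 453*I*sqrt(1040845)/239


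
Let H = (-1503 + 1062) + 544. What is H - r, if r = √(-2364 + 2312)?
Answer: 103 - 2*I*√13 ≈ 103.0 - 7.2111*I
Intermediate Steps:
H = 103 (H = -441 + 544 = 103)
r = 2*I*√13 (r = √(-52) = 2*I*√13 ≈ 7.2111*I)
H - r = 103 - 2*I*√13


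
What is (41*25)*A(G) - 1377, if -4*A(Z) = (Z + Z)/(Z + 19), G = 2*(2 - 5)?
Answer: -14826/13 ≈ -1140.5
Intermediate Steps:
G = -6 (G = 2*(-3) = -6)
A(Z) = -Z/(2*(19 + Z)) (A(Z) = -(Z + Z)/(4*(Z + 19)) = -2*Z/(4*(19 + Z)) = -Z/(2*(19 + Z)))
(41*25)*A(G) - 1377 = (41*25)*(-1*(-6)/(38 + 2*(-6))) - 1377 = 1025*(-1*(-6)/(38 - 12)) - 1377 = 1025*(-1*(-6)/26) - 1377 = 1025*(-1*(-6)*1/26) - 1377 = 1025*(3/13) - 1377 = 3075/13 - 1377 = -14826/13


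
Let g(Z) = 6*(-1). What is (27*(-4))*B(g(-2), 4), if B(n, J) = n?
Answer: 648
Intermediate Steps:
g(Z) = -6
(27*(-4))*B(g(-2), 4) = (27*(-4))*(-6) = -108*(-6) = 648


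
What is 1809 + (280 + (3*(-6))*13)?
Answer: 1855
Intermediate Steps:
1809 + (280 + (3*(-6))*13) = 1809 + (280 - 18*13) = 1809 + (280 - 234) = 1809 + 46 = 1855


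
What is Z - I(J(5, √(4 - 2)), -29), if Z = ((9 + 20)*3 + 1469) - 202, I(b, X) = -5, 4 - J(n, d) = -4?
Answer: 1359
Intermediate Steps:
J(n, d) = 8 (J(n, d) = 4 - 1*(-4) = 4 + 4 = 8)
Z = 1354 (Z = (29*3 + 1469) - 202 = (87 + 1469) - 202 = 1556 - 202 = 1354)
Z - I(J(5, √(4 - 2)), -29) = 1354 - 1*(-5) = 1354 + 5 = 1359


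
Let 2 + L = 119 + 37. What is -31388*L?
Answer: -4833752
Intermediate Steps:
L = 154 (L = -2 + (119 + 37) = -2 + 156 = 154)
-31388*L = -31388*154 = -4833752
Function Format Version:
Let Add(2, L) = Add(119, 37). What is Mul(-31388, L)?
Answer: -4833752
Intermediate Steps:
L = 154 (L = Add(-2, Add(119, 37)) = Add(-2, 156) = 154)
Mul(-31388, L) = Mul(-31388, 154) = -4833752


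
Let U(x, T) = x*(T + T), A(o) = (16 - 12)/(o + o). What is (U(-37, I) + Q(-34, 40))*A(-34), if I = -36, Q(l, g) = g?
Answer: -2704/17 ≈ -159.06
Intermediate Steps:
A(o) = 2/o (A(o) = 4/((2*o)) = 4*(1/(2*o)) = 2/o)
U(x, T) = 2*T*x (U(x, T) = x*(2*T) = 2*T*x)
(U(-37, I) + Q(-34, 40))*A(-34) = (2*(-36)*(-37) + 40)*(2/(-34)) = (2664 + 40)*(2*(-1/34)) = 2704*(-1/17) = -2704/17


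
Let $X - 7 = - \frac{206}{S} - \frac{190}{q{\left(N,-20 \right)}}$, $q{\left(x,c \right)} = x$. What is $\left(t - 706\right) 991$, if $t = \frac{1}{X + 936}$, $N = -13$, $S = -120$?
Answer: $- \frac{523529636254}{748279} \approx -6.9965 \cdot 10^{5}$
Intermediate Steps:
$X = \frac{18199}{780}$ ($X = 7 - \left(- \frac{190}{13} - \frac{103}{60}\right) = 7 - - \frac{12739}{780} = 7 + \left(\frac{103}{60} + \frac{190}{13}\right) = 7 + \frac{12739}{780} = \frac{18199}{780} \approx 23.332$)
$t = \frac{780}{748279}$ ($t = \frac{1}{\frac{18199}{780} + 936} = \frac{1}{\frac{748279}{780}} = \frac{780}{748279} \approx 0.0010424$)
$\left(t - 706\right) 991 = \left(\frac{780}{748279} - 706\right) 991 = \left(- \frac{528284194}{748279}\right) 991 = - \frac{523529636254}{748279}$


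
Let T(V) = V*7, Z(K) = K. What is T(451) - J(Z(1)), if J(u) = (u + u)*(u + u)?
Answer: 3153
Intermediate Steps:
T(V) = 7*V
J(u) = 4*u² (J(u) = (2*u)*(2*u) = 4*u²)
T(451) - J(Z(1)) = 7*451 - 4*1² = 3157 - 4 = 3153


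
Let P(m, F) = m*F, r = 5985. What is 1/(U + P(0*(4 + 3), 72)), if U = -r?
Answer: -1/5985 ≈ -0.00016708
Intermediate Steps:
P(m, F) = F*m
U = -5985 (U = -1*5985 = -5985)
1/(U + P(0*(4 + 3), 72)) = 1/(-5985 + 72*(0*(4 + 3))) = 1/(-5985 + 72*(0*7)) = 1/(-5985 + 72*0) = 1/(-5985 + 0) = 1/(-5985) = -1/5985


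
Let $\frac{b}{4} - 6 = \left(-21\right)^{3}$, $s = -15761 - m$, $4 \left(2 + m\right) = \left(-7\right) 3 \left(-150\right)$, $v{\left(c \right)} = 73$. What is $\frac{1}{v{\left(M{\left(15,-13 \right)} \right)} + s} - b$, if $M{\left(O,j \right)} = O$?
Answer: $\frac{1219697938}{32947} \approx 37020.0$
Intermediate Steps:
$m = \frac{1571}{2}$ ($m = -2 + \frac{\left(-7\right) 3 \left(-150\right)}{4} = -2 + \frac{\left(-21\right) \left(-150\right)}{4} = -2 + \frac{1}{4} \cdot 3150 = -2 + \frac{1575}{2} = \frac{1571}{2} \approx 785.5$)
$s = - \frac{33093}{2}$ ($s = -15761 - \frac{1571}{2} = - \frac{33093}{2} \approx -16547.0$)
$b = -37020$ ($b = 24 + 4 \left(-21\right)^{3} = 24 + 4 \left(-9261\right) = 24 - 37044 = -37020$)
$\frac{1}{v{\left(M{\left(15,-13 \right)} \right)} + s} - b = \frac{1}{73 - \frac{33093}{2}} - -37020 = \frac{1}{- \frac{32947}{2}} + 37020 = - \frac{2}{32947} + 37020 = \frac{1219697938}{32947}$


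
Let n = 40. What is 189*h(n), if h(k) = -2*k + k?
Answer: -7560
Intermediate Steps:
h(k) = -k
189*h(n) = 189*(-1*40) = 189*(-40) = -7560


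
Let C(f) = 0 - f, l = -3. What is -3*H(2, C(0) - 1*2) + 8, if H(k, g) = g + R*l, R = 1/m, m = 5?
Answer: 79/5 ≈ 15.800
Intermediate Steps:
C(f) = -f
R = ⅕ (R = 1/5 = ⅕ ≈ 0.20000)
H(k, g) = -⅗ + g (H(k, g) = g + (⅕)*(-3) = g - ⅗ = -⅗ + g)
-3*H(2, C(0) - 1*2) + 8 = -3*(-⅗ + (-1*0 - 1*2)) + 8 = -3*(-⅗ + (0 - 2)) + 8 = -3*(-⅗ - 2) + 8 = -3*(-13/5) + 8 = 39/5 + 8 = 79/5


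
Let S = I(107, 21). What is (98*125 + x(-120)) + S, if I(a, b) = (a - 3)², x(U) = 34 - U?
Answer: 23220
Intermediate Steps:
I(a, b) = (-3 + a)²
S = 10816 (S = (-3 + 107)² = 104² = 10816)
(98*125 + x(-120)) + S = (98*125 + (34 - 1*(-120))) + 10816 = (12250 + (34 + 120)) + 10816 = (12250 + 154) + 10816 = 12404 + 10816 = 23220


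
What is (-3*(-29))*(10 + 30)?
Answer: 3480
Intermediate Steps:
(-3*(-29))*(10 + 30) = 87*40 = 3480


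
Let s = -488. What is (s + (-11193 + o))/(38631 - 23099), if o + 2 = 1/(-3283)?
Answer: -19177645/25495778 ≈ -0.75219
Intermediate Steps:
o = -6567/3283 (o = -2 + 1/(-3283) = -2 - 1/3283 = -6567/3283 ≈ -2.0003)
(s + (-11193 + o))/(38631 - 23099) = (-488 + (-11193 - 6567/3283))/(38631 - 23099) = (-488 - 36753186/3283)/15532 = -38355290/3283*1/15532 = -19177645/25495778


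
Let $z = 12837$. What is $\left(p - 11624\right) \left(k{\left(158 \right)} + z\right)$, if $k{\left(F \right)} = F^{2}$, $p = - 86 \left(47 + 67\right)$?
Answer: $-809999828$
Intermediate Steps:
$p = -9804$ ($p = \left(-86\right) 114 = -9804$)
$\left(p - 11624\right) \left(k{\left(158 \right)} + z\right) = \left(-9804 - 11624\right) \left(158^{2} + 12837\right) = - 21428 \left(24964 + 12837\right) = \left(-21428\right) 37801 = -809999828$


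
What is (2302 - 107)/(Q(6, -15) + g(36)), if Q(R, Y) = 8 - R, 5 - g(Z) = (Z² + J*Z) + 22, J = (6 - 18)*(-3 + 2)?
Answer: -2195/1743 ≈ -1.2593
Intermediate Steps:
J = 12 (J = -12*(-1) = 12)
g(Z) = -17 - Z² - 12*Z (g(Z) = 5 - ((Z² + 12*Z) + 22) = 5 - (22 + Z² + 12*Z) = 5 + (-22 - Z² - 12*Z) = -17 - Z² - 12*Z)
(2302 - 107)/(Q(6, -15) + g(36)) = (2302 - 107)/((8 - 1*6) + (-17 - 1*36² - 12*36)) = 2195/((8 - 6) + (-17 - 1*1296 - 432)) = 2195/(2 + (-17 - 1296 - 432)) = 2195/(2 - 1745) = 2195/(-1743) = 2195*(-1/1743) = -2195/1743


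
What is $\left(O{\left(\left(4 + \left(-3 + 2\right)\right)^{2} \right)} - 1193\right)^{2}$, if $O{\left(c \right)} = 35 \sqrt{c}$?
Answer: $1183744$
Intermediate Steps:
$\left(O{\left(\left(4 + \left(-3 + 2\right)\right)^{2} \right)} - 1193\right)^{2} = \left(35 \sqrt{\left(4 + \left(-3 + 2\right)\right)^{2}} - 1193\right)^{2} = \left(35 \sqrt{\left(4 - 1\right)^{2}} - 1193\right)^{2} = \left(35 \sqrt{3^{2}} - 1193\right)^{2} = \left(35 \sqrt{9} - 1193\right)^{2} = \left(35 \cdot 3 - 1193\right)^{2} = \left(105 - 1193\right)^{2} = \left(-1088\right)^{2} = 1183744$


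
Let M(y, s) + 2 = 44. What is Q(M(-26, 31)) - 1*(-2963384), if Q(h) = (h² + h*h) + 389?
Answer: 2967301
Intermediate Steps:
M(y, s) = 42 (M(y, s) = -2 + 44 = 42)
Q(h) = 389 + 2*h² (Q(h) = (h² + h²) + 389 = 2*h² + 389 = 389 + 2*h²)
Q(M(-26, 31)) - 1*(-2963384) = (389 + 2*42²) - 1*(-2963384) = (389 + 2*1764) + 2963384 = (389 + 3528) + 2963384 = 3917 + 2963384 = 2967301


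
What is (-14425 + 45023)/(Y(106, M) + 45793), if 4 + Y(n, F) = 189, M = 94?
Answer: 15299/22989 ≈ 0.66549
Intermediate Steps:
Y(n, F) = 185 (Y(n, F) = -4 + 189 = 185)
(-14425 + 45023)/(Y(106, M) + 45793) = (-14425 + 45023)/(185 + 45793) = 30598/45978 = 30598*(1/45978) = 15299/22989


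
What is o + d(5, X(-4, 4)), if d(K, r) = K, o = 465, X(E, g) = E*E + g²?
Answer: 470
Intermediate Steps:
X(E, g) = E² + g²
o + d(5, X(-4, 4)) = 465 + 5 = 470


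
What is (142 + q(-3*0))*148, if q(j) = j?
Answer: 21016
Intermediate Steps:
(142 + q(-3*0))*148 = (142 - 3*0)*148 = (142 + 0)*148 = 142*148 = 21016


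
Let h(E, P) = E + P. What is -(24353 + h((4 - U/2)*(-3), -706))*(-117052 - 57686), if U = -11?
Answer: 4127049453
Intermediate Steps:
-(24353 + h((4 - U/2)*(-3), -706))*(-117052 - 57686) = -(24353 + ((4 - (-11)/2)*(-3) - 706))*(-117052 - 57686) = -(24353 + ((4 - (-11)/2)*(-3) - 706))*(-174738) = -(24353 + ((4 - 1*(-11/2))*(-3) - 706))*(-174738) = -(24353 + ((4 + 11/2)*(-3) - 706))*(-174738) = -(24353 + ((19/2)*(-3) - 706))*(-174738) = -(24353 + (-57/2 - 706))*(-174738) = -(24353 - 1469/2)*(-174738) = -47237*(-174738)/2 = -1*(-4127049453) = 4127049453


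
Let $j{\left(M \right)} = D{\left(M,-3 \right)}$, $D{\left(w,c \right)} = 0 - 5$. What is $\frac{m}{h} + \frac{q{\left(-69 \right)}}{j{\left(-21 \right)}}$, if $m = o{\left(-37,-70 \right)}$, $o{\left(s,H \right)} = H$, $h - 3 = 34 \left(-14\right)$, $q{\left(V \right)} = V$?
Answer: $\frac{32987}{2365} \approx 13.948$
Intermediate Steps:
$h = -473$ ($h = 3 + 34 \left(-14\right) = 3 - 476 = -473$)
$m = -70$
$D{\left(w,c \right)} = -5$
$j{\left(M \right)} = -5$
$\frac{m}{h} + \frac{q{\left(-69 \right)}}{j{\left(-21 \right)}} = - \frac{70}{-473} - \frac{69}{-5} = \left(-70\right) \left(- \frac{1}{473}\right) - - \frac{69}{5} = \frac{70}{473} + \frac{69}{5} = \frac{32987}{2365}$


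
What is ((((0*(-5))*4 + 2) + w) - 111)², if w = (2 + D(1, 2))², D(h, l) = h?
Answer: 10000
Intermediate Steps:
w = 9 (w = (2 + 1)² = 3² = 9)
((((0*(-5))*4 + 2) + w) - 111)² = ((((0*(-5))*4 + 2) + 9) - 111)² = (((0*4 + 2) + 9) - 111)² = (((0 + 2) + 9) - 111)² = ((2 + 9) - 111)² = (11 - 111)² = (-100)² = 10000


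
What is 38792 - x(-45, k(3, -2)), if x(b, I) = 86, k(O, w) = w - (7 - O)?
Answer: 38706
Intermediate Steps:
k(O, w) = -7 + O + w (k(O, w) = w + (-7 + O) = -7 + O + w)
38792 - x(-45, k(3, -2)) = 38792 - 1*86 = 38792 - 86 = 38706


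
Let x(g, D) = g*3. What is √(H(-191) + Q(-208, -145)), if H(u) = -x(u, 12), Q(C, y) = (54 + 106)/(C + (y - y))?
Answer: √96707/13 ≈ 23.921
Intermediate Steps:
x(g, D) = 3*g
Q(C, y) = 160/C (Q(C, y) = 160/(C + 0) = 160/C)
H(u) = -3*u
√(H(-191) + Q(-208, -145)) = √(-3*(-191) + 160/(-208)) = √(573 + 160*(-1/208)) = √(573 - 10/13) = √(7439/13) = √96707/13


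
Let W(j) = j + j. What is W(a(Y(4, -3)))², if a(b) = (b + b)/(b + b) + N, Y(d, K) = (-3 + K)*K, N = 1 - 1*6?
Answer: 64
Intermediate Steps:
N = -5 (N = 1 - 6 = -5)
Y(d, K) = K*(-3 + K)
a(b) = -4 (a(b) = (b + b)/(b + b) - 5 = (2*b)/((2*b)) - 5 = (2*b)*(1/(2*b)) - 5 = 1 - 5 = -4)
W(j) = 2*j
W(a(Y(4, -3)))² = (2*(-4))² = (-8)² = 64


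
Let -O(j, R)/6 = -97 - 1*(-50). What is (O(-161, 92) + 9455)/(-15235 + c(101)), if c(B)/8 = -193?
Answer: -1391/2397 ≈ -0.58031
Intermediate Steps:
c(B) = -1544 (c(B) = 8*(-193) = -1544)
O(j, R) = 282 (O(j, R) = -6*(-97 - 1*(-50)) = -6*(-97 + 50) = -6*(-47) = 282)
(O(-161, 92) + 9455)/(-15235 + c(101)) = (282 + 9455)/(-15235 - 1544) = 9737/(-16779) = 9737*(-1/16779) = -1391/2397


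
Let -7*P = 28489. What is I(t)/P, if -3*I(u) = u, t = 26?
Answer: 182/85467 ≈ 0.0021295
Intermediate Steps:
I(u) = -u/3
P = -28489/7 (P = -⅐*28489 = -28489/7 ≈ -4069.9)
I(t)/P = (-⅓*26)/(-28489/7) = -26/3*(-7/28489) = 182/85467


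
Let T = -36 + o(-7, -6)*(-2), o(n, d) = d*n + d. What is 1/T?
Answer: -1/108 ≈ -0.0092593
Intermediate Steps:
o(n, d) = d + d*n
T = -108 (T = -36 - 6*(1 - 7)*(-2) = -36 - 6*(-6)*(-2) = -36 + 36*(-2) = -36 - 72 = -108)
1/T = 1/(-108) = -1/108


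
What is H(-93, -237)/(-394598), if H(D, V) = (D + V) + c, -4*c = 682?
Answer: 1001/789196 ≈ 0.0012684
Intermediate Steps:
c = -341/2 (c = -¼*682 = -341/2 ≈ -170.50)
H(D, V) = -341/2 + D + V (H(D, V) = (D + V) - 341/2 = -341/2 + D + V)
H(-93, -237)/(-394598) = (-341/2 - 93 - 237)/(-394598) = -1001/2*(-1/394598) = 1001/789196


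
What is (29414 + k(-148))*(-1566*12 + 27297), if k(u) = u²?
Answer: 436459590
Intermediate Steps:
(29414 + k(-148))*(-1566*12 + 27297) = (29414 + (-148)²)*(-1566*12 + 27297) = (29414 + 21904)*(-18792 + 27297) = 51318*8505 = 436459590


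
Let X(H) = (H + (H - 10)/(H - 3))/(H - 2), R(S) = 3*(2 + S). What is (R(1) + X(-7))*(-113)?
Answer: -97519/90 ≈ -1083.5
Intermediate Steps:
R(S) = 6 + 3*S
X(H) = (H + (-10 + H)/(-3 + H))/(-2 + H)
(R(1) + X(-7))*(-113) = ((6 + 3*1) + (-10 + (-7)**2 - 2*(-7))/(6 + (-7)**2 - 5*(-7)))*(-113) = ((6 + 3) + (-10 + 49 + 14)/(6 + 49 + 35))*(-113) = (9 + 53/90)*(-113) = (863/90)*(-113) = -97519/90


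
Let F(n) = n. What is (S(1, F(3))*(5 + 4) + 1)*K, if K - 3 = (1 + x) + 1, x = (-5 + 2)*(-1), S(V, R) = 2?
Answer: 152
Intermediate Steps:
x = 3 (x = -3*(-1) = 3)
K = 8 (K = 3 + ((1 + 3) + 1) = 3 + (4 + 1) = 3 + 5 = 8)
(S(1, F(3))*(5 + 4) + 1)*K = (2*(5 + 4) + 1)*8 = (2*9 + 1)*8 = (18 + 1)*8 = 19*8 = 152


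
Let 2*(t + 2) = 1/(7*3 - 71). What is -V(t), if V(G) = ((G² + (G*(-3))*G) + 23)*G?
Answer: 14994399/500000 ≈ 29.989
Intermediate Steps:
t = -201/100 (t = -2 + 1/(2*(7*3 - 71)) = -2 + 1/(2*(21 - 71)) = -2 + (½)/(-50) = -2 + (½)*(-1/50) = -2 - 1/100 = -201/100 ≈ -2.0100)
V(G) = G*(23 - 2*G²) (V(G) = ((G² + (-3*G)*G) + 23)*G = ((G² - 3*G²) + 23)*G = (-2*G² + 23)*G = (23 - 2*G²)*G = G*(23 - 2*G²))
-V(t) = -(-201)*(23 - 2*(-201/100)²)/100 = -(-201)*(23 - 2*40401/10000)/100 = -(-201)*(23 - 40401/5000)/100 = -(-201)*74599/(100*5000) = -1*(-14994399/500000) = 14994399/500000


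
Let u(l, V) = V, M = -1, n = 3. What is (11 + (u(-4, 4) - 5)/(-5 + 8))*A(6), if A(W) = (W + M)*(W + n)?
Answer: 480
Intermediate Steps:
A(W) = (-1 + W)*(3 + W) (A(W) = (W - 1)*(W + 3) = (-1 + W)*(3 + W))
(11 + (u(-4, 4) - 5)/(-5 + 8))*A(6) = (11 + (4 - 5)/(-5 + 8))*(-3 + 6**2 + 2*6) = (11 - 1/3)*(-3 + 36 + 12) = (11 - 1*1/3)*45 = (11 - 1/3)*45 = (32/3)*45 = 480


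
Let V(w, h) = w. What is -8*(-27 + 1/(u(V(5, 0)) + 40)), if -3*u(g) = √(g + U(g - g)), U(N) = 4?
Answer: 8416/39 ≈ 215.79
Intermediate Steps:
u(g) = -√(4 + g)/3 (u(g) = -√(g + 4)/3 = -√(4 + g)/3)
-8*(-27 + 1/(u(V(5, 0)) + 40)) = -8*(-27 + 1/(-√(4 + 5)/3 + 40)) = -8*(-27 + 1/(-√9/3 + 40)) = -8*(-27 + 1/(-⅓*3 + 40)) = -8*(-27 + 1/(-1 + 40)) = -8*(-27 + 1/39) = -8*(-1052/39) = 8416/39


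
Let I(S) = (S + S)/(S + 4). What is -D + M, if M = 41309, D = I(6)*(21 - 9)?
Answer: 206473/5 ≈ 41295.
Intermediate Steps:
I(S) = 2*S/(4 + S) (I(S) = (2*S)/(4 + S) = 2*S/(4 + S))
D = 72/5 (D = (2*6/(4 + 6))*(21 - 9) = (2*6/10)*12 = (2*6*(⅒))*12 = (6/5)*12 = 72/5 ≈ 14.400)
-D + M = -1*72/5 + 41309 = -72/5 + 41309 = 206473/5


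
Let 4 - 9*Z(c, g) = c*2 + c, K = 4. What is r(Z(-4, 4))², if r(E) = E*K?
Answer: 4096/81 ≈ 50.568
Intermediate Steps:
Z(c, g) = 4/9 - c/3 (Z(c, g) = 4/9 - (c*2 + c)/9 = 4/9 - (2*c + c)/9 = 4/9 - c/3)
r(E) = 4*E (r(E) = E*4 = 4*E)
r(Z(-4, 4))² = (4*(4/9 - ⅓*(-4)))² = (4*(4/9 + 4/3))² = (4*(16/9))² = (64/9)² = 4096/81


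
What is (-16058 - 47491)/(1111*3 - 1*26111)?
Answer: 63549/22778 ≈ 2.7899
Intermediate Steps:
(-16058 - 47491)/(1111*3 - 1*26111) = -63549/(3333 - 26111) = -63549/(-22778) = -63549*(-1/22778) = 63549/22778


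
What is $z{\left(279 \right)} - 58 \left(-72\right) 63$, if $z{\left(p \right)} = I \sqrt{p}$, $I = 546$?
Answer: $263088 + 1638 \sqrt{31} \approx 2.7221 \cdot 10^{5}$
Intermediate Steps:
$z{\left(p \right)} = 546 \sqrt{p}$
$z{\left(279 \right)} - 58 \left(-72\right) 63 = 546 \sqrt{279} - 58 \left(-72\right) 63 = 546 \cdot 3 \sqrt{31} - \left(-4176\right) 63 = 1638 \sqrt{31} - -263088 = 1638 \sqrt{31} + 263088 = 263088 + 1638 \sqrt{31}$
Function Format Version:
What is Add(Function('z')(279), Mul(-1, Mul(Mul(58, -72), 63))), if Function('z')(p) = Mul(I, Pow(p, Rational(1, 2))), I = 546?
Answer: Add(263088, Mul(1638, Pow(31, Rational(1, 2)))) ≈ 2.7221e+5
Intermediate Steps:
Function('z')(p) = Mul(546, Pow(p, Rational(1, 2)))
Add(Function('z')(279), Mul(-1, Mul(Mul(58, -72), 63))) = Add(Mul(546, Pow(279, Rational(1, 2))), Mul(-1, Mul(Mul(58, -72), 63))) = Add(Mul(546, Mul(3, Pow(31, Rational(1, 2)))), Mul(-1, Mul(-4176, 63))) = Add(Mul(1638, Pow(31, Rational(1, 2))), Mul(-1, -263088)) = Add(Mul(1638, Pow(31, Rational(1, 2))), 263088) = Add(263088, Mul(1638, Pow(31, Rational(1, 2))))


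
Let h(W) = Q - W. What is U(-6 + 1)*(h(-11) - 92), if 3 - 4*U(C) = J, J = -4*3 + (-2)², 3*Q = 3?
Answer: -220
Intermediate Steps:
Q = 1 (Q = (⅓)*3 = 1)
J = -8 (J = -12 + 4 = -8)
h(W) = 1 - W
U(C) = 11/4 (U(C) = ¾ - ¼*(-8) = ¾ + 2 = 11/4)
U(-6 + 1)*(h(-11) - 92) = 11*((1 - 1*(-11)) - 92)/4 = 11*((1 + 11) - 92)/4 = 11*(12 - 92)/4 = (11/4)*(-80) = -220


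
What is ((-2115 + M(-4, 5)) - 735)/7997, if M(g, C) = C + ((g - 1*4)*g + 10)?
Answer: -2803/7997 ≈ -0.35051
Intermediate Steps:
M(g, C) = 10 + C + g*(-4 + g) (M(g, C) = C + ((g - 4)*g + 10) = C + ((-4 + g)*g + 10) = C + (g*(-4 + g) + 10) = C + (10 + g*(-4 + g)) = 10 + C + g*(-4 + g))
((-2115 + M(-4, 5)) - 735)/7997 = ((-2115 + (10 + 5 + (-4)² - 4*(-4))) - 735)/7997 = ((-2115 + (10 + 5 + 16 + 16)) - 735)*(1/7997) = ((-2115 + 47) - 735)*(1/7997) = (-2068 - 735)*(1/7997) = -2803*1/7997 = -2803/7997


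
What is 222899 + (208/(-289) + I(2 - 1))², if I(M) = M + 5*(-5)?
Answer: 18667784115/83521 ≈ 2.2351e+5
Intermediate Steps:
I(M) = -25 + M (I(M) = M - 25 = -25 + M)
222899 + (208/(-289) + I(2 - 1))² = 222899 + (208/(-289) + (-25 + (2 - 1)))² = 222899 + (208*(-1/289) + (-25 + 1))² = 222899 + (-208/289 - 24)² = 222899 + (-7144/289)² = 222899 + 51036736/83521 = 18667784115/83521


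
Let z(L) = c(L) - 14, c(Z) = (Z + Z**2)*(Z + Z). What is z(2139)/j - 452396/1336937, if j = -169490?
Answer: -1870034060420463/16185532295 ≈ -1.1554e+5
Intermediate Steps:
c(Z) = 2*Z*(Z + Z**2) (c(Z) = (Z + Z**2)*(2*Z) = 2*Z*(Z + Z**2))
z(L) = -14 + 2*L**2*(1 + L) (z(L) = 2*L**2*(1 + L) - 14 = -14 + 2*L**2*(1 + L))
z(2139)/j - 452396/1336937 = (-14 + 2*2139**2*(1 + 2139))/(-169490) - 452396/1336937 = (-14 + 2*4575321*2140)*(-1/169490) - 452396*1/1336937 = (-14 + 19582373880)*(-1/169490) - 64628/190991 = 19582373866*(-1/169490) - 64628/190991 = -9791186933/84745 - 64628/190991 = -1870034060420463/16185532295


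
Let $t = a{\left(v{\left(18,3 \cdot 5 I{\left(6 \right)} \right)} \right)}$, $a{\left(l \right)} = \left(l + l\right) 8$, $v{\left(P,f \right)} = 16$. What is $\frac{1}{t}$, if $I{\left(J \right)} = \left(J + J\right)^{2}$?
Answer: $\frac{1}{256} \approx 0.0039063$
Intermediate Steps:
$I{\left(J \right)} = 4 J^{2}$ ($I{\left(J \right)} = \left(2 J\right)^{2} = 4 J^{2}$)
$a{\left(l \right)} = 16 l$ ($a{\left(l \right)} = 2 l 8 = 16 l$)
$t = 256$ ($t = 16 \cdot 16 = 256$)
$\frac{1}{t} = \frac{1}{256}$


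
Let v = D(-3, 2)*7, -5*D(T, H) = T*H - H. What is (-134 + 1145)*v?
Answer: 56616/5 ≈ 11323.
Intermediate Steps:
D(T, H) = H/5 - H*T/5 (D(T, H) = -(T*H - H)/5 = -(H*T - H)/5 = -(-H + H*T)/5 = H/5 - H*T/5)
v = 56/5 (v = ((1/5)*2*(1 - 1*(-3)))*7 = ((1/5)*2*(1 + 3))*7 = ((1/5)*2*4)*7 = (8/5)*7 = 56/5 ≈ 11.200)
(-134 + 1145)*v = (-134 + 1145)*(56/5) = 1011*(56/5) = 56616/5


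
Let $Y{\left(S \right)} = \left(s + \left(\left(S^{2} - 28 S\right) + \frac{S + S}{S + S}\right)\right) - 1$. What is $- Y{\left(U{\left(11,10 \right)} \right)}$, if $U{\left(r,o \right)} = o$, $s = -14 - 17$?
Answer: $211$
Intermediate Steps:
$s = -31$ ($s = -14 - 17 = -31$)
$Y{\left(S \right)} = -31 + S^{2} - 28 S$ ($Y{\left(S \right)} = \left(-31 + \left(\left(S^{2} - 28 S\right) + \frac{S + S}{S + S}\right)\right) - 1 = \left(-31 + \left(\left(S^{2} - 28 S\right) + \frac{2 S}{2 S}\right)\right) - 1 = \left(-31 + \left(\left(S^{2} - 28 S\right) + 2 S \frac{1}{2 S}\right)\right) - 1 = \left(-31 + \left(\left(S^{2} - 28 S\right) + 1\right)\right) - 1 = \left(-31 + \left(1 + S^{2} - 28 S\right)\right) - 1 = \left(-30 + S^{2} - 28 S\right) - 1 = -31 + S^{2} - 28 S$)
$- Y{\left(U{\left(11,10 \right)} \right)} = - (-31 + 10^{2} - 280) = - (-31 + 100 - 280) = \left(-1\right) \left(-211\right) = 211$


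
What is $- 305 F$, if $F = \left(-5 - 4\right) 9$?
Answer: $24705$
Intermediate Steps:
$F = -81$ ($F = \left(-9\right) 9 = -81$)
$- 305 F = \left(-305\right) \left(-81\right) = 24705$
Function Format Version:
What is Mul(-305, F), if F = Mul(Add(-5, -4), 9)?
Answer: 24705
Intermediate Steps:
F = -81 (F = Mul(-9, 9) = -81)
Mul(-305, F) = Mul(-305, -81) = 24705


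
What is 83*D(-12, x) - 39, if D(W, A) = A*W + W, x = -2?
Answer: 957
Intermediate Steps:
D(W, A) = W + A*W
83*D(-12, x) - 39 = 83*(-12*(1 - 2)) - 39 = 83*(-12*(-1)) - 39 = 83*12 - 39 = 996 - 39 = 957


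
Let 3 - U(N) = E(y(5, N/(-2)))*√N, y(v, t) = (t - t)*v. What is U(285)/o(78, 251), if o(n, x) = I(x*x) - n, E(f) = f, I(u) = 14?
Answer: -3/64 ≈ -0.046875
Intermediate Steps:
y(v, t) = 0 (y(v, t) = 0*v = 0)
o(n, x) = 14 - n
U(N) = 3 (U(N) = 3 - 0*√N = 3 - 1*0 = 3 + 0 = 3)
U(285)/o(78, 251) = 3/(14 - 1*78) = 3/(14 - 78) = 3/(-64) = 3*(-1/64) = -3/64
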